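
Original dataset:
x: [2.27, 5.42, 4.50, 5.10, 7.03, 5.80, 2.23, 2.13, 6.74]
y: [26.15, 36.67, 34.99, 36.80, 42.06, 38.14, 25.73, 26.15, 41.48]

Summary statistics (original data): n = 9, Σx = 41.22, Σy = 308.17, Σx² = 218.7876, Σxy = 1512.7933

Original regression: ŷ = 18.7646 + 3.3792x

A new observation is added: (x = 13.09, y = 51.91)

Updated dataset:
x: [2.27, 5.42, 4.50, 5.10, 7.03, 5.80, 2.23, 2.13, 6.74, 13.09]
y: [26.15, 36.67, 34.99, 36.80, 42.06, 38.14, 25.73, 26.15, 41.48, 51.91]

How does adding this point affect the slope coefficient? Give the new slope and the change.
Adding the point moves β₁ from 3.3792 to 2.4869, i.e. it decreases by 0.8923 (-26.4%).

x = 13.09 lies well outside the original x-range [2.13, 7.03] (x̄ ≈ 4.58), so this observation has high leverage and can move the slope substantially.

Step 1: Update the sums with the new point (n goes from 9 to 10)
Σx  = 41.22 + 13.09 = 54.31
Σy  = 308.17 + 51.91 = 360.08
Σx² = 218.7876 + 13.09² = 218.7876 + 171.3481 = 390.1357
Σxy = 1512.7933 + 13.09×51.91 = 1512.7933 + 679.5019 = 2192.2952

Step 2: Recompute the slope with b₁ = (nΣxy − ΣxΣy) / (nΣx² − (Σx)²)
Numerator   = 10×2192.2952 − 54.31×360.08 = 21922.9520 − 19555.9448 = 2367.0072
Denominator = 10×390.1357 − 54.31² = 3901.3570 − 2949.5761 = 951.7809
b₁(new) = 2367.0072 / 951.7809 = 2.4869

(Same formula on the original sums: (9×1512.7933 − 41.22×308.17) / (9×218.7876 − 41.22²) = 912.3723 / 270.0000 = 3.3792, matching the given fit.)

Step 3: Change in slope
Δβ₁ = 2.4869 − 3.3792 = -0.8923
Relative change = -0.8923 / 3.3792 × 100% = -26.4%
→ the slope decreases when the point is added.

Because the point sits below the extension of the original line at a high-leverage x, it tilts the fit down.
In practice: examine leverage (hᵢ) and Cook's distance rather than deleting it automatically; investigate whether it comes from the same population as the rest of the sample.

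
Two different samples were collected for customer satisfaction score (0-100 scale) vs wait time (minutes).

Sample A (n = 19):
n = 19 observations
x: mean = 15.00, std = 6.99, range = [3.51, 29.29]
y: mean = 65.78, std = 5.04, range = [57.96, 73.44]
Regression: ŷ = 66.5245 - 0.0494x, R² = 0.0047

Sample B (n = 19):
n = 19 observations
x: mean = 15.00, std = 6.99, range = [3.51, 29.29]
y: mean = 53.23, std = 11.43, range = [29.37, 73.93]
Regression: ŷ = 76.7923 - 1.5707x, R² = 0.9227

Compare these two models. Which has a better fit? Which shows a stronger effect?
Model B has the better fit (R² = 0.9227 vs 0.0047). Model B shows the stronger effect (|β₁| = 1.5707 vs 0.0494).

Model Comparison:

Fit — compare R²:
- Model A: R² = 0.0047 → 0.47% of variance in satisfaction score explained
- Model B: R² = 0.9227 → 92.27% of variance in satisfaction score explained
- 0.9227 > 0.0047 → Model B has the better fit

Strength of effect — compare |β₁|:
- Model A: β₁ = -0.0494 → predicted satisfaction score falls 0.0494 points per additional minute of wait time
- Model B: β₁ = -1.5707 → predicted satisfaction score falls 1.5707 points per additional minute of wait time
- |-0.0494| < |-1.5707| → Model B shows the stronger marginal effect

Notes:
- A better fit (higher R²) doesn't necessarily mean a more important relationship.
- A steeper slope doesn't make a better model if the scatter around the line is large.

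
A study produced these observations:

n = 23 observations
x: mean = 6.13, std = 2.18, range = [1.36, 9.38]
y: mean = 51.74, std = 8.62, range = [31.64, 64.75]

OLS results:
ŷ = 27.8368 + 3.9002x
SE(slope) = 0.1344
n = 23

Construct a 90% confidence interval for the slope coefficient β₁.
The 90% CI for β₁ is (3.6689, 4.1315)

Confidence interval for the slope:

The 90% CI for β₁ is: β̂₁ ± t*(α/2, n-2) × SE(β̂₁)

Step 1: Find critical t-value
- Confidence level = 0.9
- Degrees of freedom = n - 2 = 23 - 2 = 21
- t*(α/2, 21) = 1.7207

Step 2: Calculate margin of error
Margin = 1.7207 × 0.1344 = 0.2313

Step 3: Construct interval
CI = 3.9002 ± 0.2313
CI = (3.6689, 4.1315)

Interpretation: each one-unit increase in x is associated with a change in mean y of between 3.6689 and 4.1315, with 90% confidence.
The interval does not include 0, suggesting a significant linear relationship.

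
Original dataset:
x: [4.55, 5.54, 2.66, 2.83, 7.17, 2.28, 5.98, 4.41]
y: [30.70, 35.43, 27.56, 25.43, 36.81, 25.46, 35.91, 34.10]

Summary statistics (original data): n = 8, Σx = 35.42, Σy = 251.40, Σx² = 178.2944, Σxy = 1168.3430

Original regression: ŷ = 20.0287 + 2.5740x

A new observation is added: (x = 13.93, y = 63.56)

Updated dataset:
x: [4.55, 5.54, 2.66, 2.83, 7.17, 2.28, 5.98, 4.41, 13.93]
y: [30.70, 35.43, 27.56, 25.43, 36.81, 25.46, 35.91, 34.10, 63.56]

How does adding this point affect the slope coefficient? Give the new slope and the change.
New slope β₁ = 3.2113 versus 2.5740 before: a change of +0.6373 (+24.8%).

The new point has HIGH LEVERAGE: x = 13.93 is far from the original mean x̄ = 35.42/8 ≈ 4.43 (original range [2.28, 7.17]).

Step 1: Update the sums with the new point (n goes from 8 to 9)
Σx  = 35.42 + 13.93 = 49.35
Σy  = 251.40 + 63.56 = 314.96
Σx² = 178.2944 + 13.93² = 178.2944 + 194.0449 = 372.3393
Σxy = 1168.3430 + 13.93×63.56 = 1168.3430 + 885.3908 = 2053.7338

Step 2: Recompute the slope with b₁ = (nΣxy − ΣxΣy) / (nΣx² − (Σx)²)
Numerator   = 9×2053.7338 − 49.35×314.96 = 18483.6042 − 15543.2760 = 2940.3282
Denominator = 9×372.3393 − 49.35² = 3351.0537 − 2435.4225 = 915.6312
b₁(new) = 2940.3282 / 915.6312 = 3.2113

(Same formula on the original sums: (8×1168.3430 − 35.42×251.40) / (8×178.2944 − 35.42²) = 442.1560 / 171.7788 = 2.5740, matching the given fit.)

Step 3: Change in slope
Δβ₁ = 3.2113 − 2.5740 = +0.6373
Relative change = +0.6373 / 2.5740 × 100% = +24.8%
→ the slope increases when the point is added.

Because the point sits above the extension of the original line at a high-leverage x, it tilts the fit up.
In practice: examine leverage (hᵢ) and Cook's distance rather than deleting it automatically.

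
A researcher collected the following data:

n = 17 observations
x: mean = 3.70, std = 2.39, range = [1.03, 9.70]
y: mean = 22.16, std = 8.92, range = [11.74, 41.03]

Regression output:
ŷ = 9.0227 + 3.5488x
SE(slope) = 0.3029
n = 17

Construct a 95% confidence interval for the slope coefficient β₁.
The 95% CI for β₁ is (2.9032, 4.1944)

Confidence interval for the slope:

The 95% CI for β₁ is: β̂₁ ± t*(α/2, n-2) × SE(β̂₁)

Step 1: Find critical t-value
- Confidence level = 0.95
- Degrees of freedom = n - 2 = 17 - 2 = 15
- t*(α/2, 15) = 2.1314

Step 2: Calculate margin of error
Margin = 2.1314 × 0.3029 = 0.6456

Step 3: Construct interval
CI = 3.5488 ± 0.6456
CI = (2.9032, 4.1944)

Interpretation: We are 95% confident that the true slope β₁ lies between 2.9032 and 4.1944.
Since 0 is outside the interval, a two-sided test at α = 0.05 would reject H₀: β₁ = 0.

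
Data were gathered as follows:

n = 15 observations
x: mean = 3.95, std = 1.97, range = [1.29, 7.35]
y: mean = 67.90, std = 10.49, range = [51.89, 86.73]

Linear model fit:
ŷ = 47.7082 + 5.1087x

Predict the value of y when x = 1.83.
ŷ = 57.0571

x = 1.83 lies inside the observed range [1.29, 7.35], so the fitted equation applies directly:

ŷ = 47.7082 + 5.1087 × 1.83
ŷ = 47.7082 + 9.3489
ŷ = 57.0571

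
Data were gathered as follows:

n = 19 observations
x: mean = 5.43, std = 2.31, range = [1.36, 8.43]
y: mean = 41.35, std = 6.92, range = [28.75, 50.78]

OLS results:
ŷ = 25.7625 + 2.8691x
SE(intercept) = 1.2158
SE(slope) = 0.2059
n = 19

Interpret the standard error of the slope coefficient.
SE(β̂₁) = 0.2059 is the estimated standard deviation of the slope estimate across repeated samples; relative to β̂₁ = 2.8691 that is 7.2%, a precise estimate.

SE(β̂₁) = 0.2059 says: if we drew many samples of n = 19 from the same population and refit each time, the fitted slopes would scatter with a standard deviation of roughly 0.2059 around the true β₁.

Relative precision:
- SE / |β̂₁| = 0.2059 / 2.8691 = 7.2%
- Rule of thumb (under 20%: precise; 20% to under 50%: moderately precise; 50% or more: imprecise) → precise

Link to the t-test: t = β̂₁ / SE(β̂₁) = 2.8691 / 0.2059 = 13.9344, the statistic for H₀: β₁ = 0.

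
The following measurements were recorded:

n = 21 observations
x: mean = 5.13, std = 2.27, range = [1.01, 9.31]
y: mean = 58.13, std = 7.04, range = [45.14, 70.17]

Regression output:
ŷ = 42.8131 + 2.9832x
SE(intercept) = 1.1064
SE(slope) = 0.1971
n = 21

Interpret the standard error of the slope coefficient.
SE(slope) = 0.1971 measures the uncertainty in the estimated slope. The coefficient is estimated precisely (SE/|β̂₁| = 6.6%).

What SE measures:
- The standard error quantifies the sampling variability of the coefficient estimate
- It is the estimated standard deviation of β̂₁ across hypothetical repeated samples of the same size
- Smaller SE → more precise estimate

Relative precision:
- SE / |β̂₁| = 0.1971 / 2.9832 = 6.6%
- Rule of thumb (under 20%: precise; 20% to under 50%: moderately precise; 50% or more: imprecise) → precise

Link to interval estimation: a confidence interval for β₁ is β̂₁ ± t* × 0.1971, so SE sets the half-width per unit of t*.

What drives SE(β̂₁): wider spread of x values → smaller SE; more residual scatter → larger SE; larger n (here n = 21) → smaller SE.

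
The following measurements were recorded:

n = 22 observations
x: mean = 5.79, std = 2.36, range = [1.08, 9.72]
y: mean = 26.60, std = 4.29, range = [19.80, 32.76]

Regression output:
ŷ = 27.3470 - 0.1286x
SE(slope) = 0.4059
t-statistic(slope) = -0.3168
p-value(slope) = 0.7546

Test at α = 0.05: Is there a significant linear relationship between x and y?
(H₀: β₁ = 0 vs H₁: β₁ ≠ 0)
p-value = 0.7546 ≥ α = 0.05, so we fail to reject H₀. The relationship is not significant.

Hypothesis test for the slope coefficient:

H₀: β₁ = 0 (no linear relationship)
H₁: β₁ ≠ 0 (linear relationship exists)

Test statistic: t = β̂₁ / SE(β̂₁) = -0.1286 / 0.4059 = -0.3168

The p-value (0.7546) is the probability, under H₀, of a t-statistic at least as extreme as |t| = 0.3168 (two-sided, df = n − 2 = 20).

Decision rule: reject H₀ if p-value < α.
p-value = 0.7546 ≥ α = 0.05 → fail to reject H₀.

There is not sufficient evidence at the 5% significance level to conclude that a linear relationship exists between x and y.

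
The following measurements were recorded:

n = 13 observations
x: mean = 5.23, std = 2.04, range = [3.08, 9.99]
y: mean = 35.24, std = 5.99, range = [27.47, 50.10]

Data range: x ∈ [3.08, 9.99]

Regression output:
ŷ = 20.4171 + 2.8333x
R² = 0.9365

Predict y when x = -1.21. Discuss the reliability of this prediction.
ŷ = 16.9888 (extrapolation — x = -1.21 lies outside [3.08, 9.99], so reliability is low).

Prediction calculation:
ŷ = 20.4171 + 2.8333 × (-1.21)
ŷ = 16.9888

Reliability:
- Data range: x ∈ [3.08, 9.99]
- Prediction point: x = -1.21 is 4.29 units below the observed range → this is EXTRAPOLATION, not interpolation

Why that matters here:
- The standard error of prediction grows with (x − x̄)², and x = -1.21 is far from x̄ = 5.23
- There are no observations near this x to validate the fitted line there
- R² describes fit only over the sampled x values; it says nothing about behaviour beyond them

The R² = 0.9365 only validates the fit within [3.08, 9.99]; treat ŷ = 16.9888 with caution.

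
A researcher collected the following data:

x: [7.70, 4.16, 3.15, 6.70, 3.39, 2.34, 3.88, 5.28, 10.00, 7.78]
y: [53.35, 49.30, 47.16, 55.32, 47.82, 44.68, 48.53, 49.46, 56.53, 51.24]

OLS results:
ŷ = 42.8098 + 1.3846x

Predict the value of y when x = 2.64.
ŷ = 46.4651

Plug x = 2.64 into the fitted line:

ŷ = 42.8098 + 1.3846 × 2.64
ŷ = 42.8098 + 3.6553
ŷ = 46.4651

This is the fitted mean response at that x — an individual observation would come with a wider prediction interval.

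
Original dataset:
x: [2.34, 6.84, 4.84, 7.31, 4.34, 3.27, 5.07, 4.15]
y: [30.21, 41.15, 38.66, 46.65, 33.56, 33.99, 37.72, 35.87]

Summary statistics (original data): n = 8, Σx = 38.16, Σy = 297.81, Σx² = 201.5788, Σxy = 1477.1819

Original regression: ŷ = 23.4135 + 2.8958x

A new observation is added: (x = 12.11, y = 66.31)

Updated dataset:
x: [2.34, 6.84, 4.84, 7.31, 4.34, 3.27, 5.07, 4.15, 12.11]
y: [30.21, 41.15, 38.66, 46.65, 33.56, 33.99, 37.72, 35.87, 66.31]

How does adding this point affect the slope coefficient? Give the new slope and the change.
The slope changes from 2.8958 to 3.6531 (change of +0.7573, or +26.2%).

The new point has HIGH LEVERAGE: x = 12.11 is far from the original mean x̄ = 38.16/8 ≈ 4.77 (original range [2.34, 7.31]).

Step 1: Update the sums with the new point (n goes from 8 to 9)
Σx  = 38.16 + 12.11 = 50.27
Σy  = 297.81 + 66.31 = 364.12
Σx² = 201.5788 + 12.11² = 201.5788 + 146.6521 = 348.2309
Σxy = 1477.1819 + 12.11×66.31 = 1477.1819 + 803.0141 = 2280.1960

Step 2: Recompute the slope with b₁ = (nΣxy − ΣxΣy) / (nΣx² − (Σx)²)
Numerator   = 9×2280.1960 − 50.27×364.12 = 20521.7640 − 18304.3124 = 2217.4516
Denominator = 9×348.2309 − 50.27² = 3134.0781 − 2527.0729 = 607.0052
b₁(new) = 2217.4516 / 607.0052 = 3.6531

(Same formula on the original sums: (8×1477.1819 − 38.16×297.81) / (8×201.5788 − 38.16²) = 453.0256 / 156.4448 = 2.8958, matching the given fit.)

Step 3: Change in slope
Δβ₁ = 3.6531 − 2.8958 = +0.7573
Relative change = +0.7573 / 2.8958 × 100% = +26.2%
→ the slope increases when the point is added.

A high-leverage point only changes the slope if it is off the original line; here y = 66.31 is above the original trend, so the slope increases.
In practice: examine leverage (hᵢ) and Cook's distance rather than deleting it automatically.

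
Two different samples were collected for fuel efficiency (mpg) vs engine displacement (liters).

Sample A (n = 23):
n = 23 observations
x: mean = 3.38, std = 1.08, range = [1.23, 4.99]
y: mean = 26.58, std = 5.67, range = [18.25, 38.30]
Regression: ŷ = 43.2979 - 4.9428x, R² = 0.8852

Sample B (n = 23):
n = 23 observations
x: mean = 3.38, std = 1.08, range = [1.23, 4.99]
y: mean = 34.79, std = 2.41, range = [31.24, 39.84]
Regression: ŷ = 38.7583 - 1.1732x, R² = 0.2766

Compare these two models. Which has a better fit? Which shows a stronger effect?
Model A has the better fit (R² = 0.8852 vs 0.2766). Model A shows the stronger effect (|β₁| = 4.9428 vs 1.1732).

Model Comparison:

Which explains more variance? (R²)
- Model A: R² = 0.8852 → 88.52% of variance in fuel efficiency explained
- Model B: R² = 0.2766 → 27.66% of variance in fuel efficiency explained
- 0.8852 > 0.2766 → Model A has the better fit

Which has the larger per-liter effect? (|β₁|)
- Model A: β₁ = -4.9428 → predicted fuel efficiency falls 4.9428 mpg per additional liter of engine displacement
- Model B: β₁ = -1.1732 → predicted fuel efficiency falls 1.1732 mpg per additional liter of engine displacement
- |-4.9428| > |-1.1732| → Model A shows the stronger marginal effect

Notes:
- The two samples could reflect different populations, time periods, or measurement quality.
- R² measures how tightly points cluster around the line; β₁ measures how steep the line is — they answer different questions.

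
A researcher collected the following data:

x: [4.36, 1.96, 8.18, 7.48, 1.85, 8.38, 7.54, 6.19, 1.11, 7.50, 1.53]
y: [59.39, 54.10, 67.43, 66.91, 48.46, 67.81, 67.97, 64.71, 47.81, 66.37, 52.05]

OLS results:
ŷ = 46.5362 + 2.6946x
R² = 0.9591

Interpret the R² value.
R² = 0.9591 means 95.91% of the variation in y is explained by the linear relationship with x. This indicates a strong fit.

R² (coefficient of determination) measures the proportion of variance in y explained by the regression model.

Here R² = 0.9591:
- Explained: 95.91% of the variation in y
- Unexplained (residual): 100% − 95.91% = 4.09%
- Rule of thumb (below 0.3 weak; 0.3 to below 0.7 moderate; 0.7 and above strong) → strong

Note: R² says nothing about causation, and a high R² does not by itself mean the linear form is appropriate — check the residuals.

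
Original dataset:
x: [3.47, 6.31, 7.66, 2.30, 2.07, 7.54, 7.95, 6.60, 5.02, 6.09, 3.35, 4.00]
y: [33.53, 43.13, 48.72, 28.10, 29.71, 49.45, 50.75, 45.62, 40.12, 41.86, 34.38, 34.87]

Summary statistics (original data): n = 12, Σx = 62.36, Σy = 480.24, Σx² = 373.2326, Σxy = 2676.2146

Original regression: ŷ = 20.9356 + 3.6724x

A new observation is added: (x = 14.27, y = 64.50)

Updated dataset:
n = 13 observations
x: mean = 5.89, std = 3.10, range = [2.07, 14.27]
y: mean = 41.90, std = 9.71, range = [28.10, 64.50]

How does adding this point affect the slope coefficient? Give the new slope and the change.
New slope β₁ = 3.0808 versus 3.6724 before: a change of -0.5916 (-16.1%).

x = 14.27 lies well outside the original x-range [2.07, 7.95] (x̄ ≈ 5.20), so this observation has high leverage and can move the slope substantially.

Step 1: Update the sums with the new point (n goes from 12 to 13)
Σx  = 62.36 + 14.27 = 76.63
Σy  = 480.24 + 64.50 = 544.74
Σx² = 373.2326 + 14.27² = 373.2326 + 203.6329 = 576.8655
Σxy = 2676.2146 + 14.27×64.50 = 2676.2146 + 920.4150 = 3596.6296

Step 2: Recompute the slope with b₁ = (nΣxy − ΣxΣy) / (nΣx² − (Σx)²)
Numerator   = 13×3596.6296 − 76.63×544.74 = 46756.1848 − 41743.4262 = 5012.7586
Denominator = 13×576.8655 − 76.63² = 7499.2515 − 5872.1569 = 1627.0946
b₁(new) = 5012.7586 / 1627.0946 = 3.0808

(Same formula on the original sums: (12×2676.2146 − 62.36×480.24) / (12×373.2326 − 62.36²) = 2166.8088 / 590.0216 = 3.6724, matching the given fit.)

Step 3: Change in slope
Δβ₁ = 3.0808 − 3.6724 = -0.5916
Relative change = -0.5916 / 3.6724 × 100% = -16.1%
→ the slope decreases when the point is added.

A high-leverage point only changes the slope if it is off the original line; here y = 64.50 is below the original trend, so the slope decreases.
In practice: investigate whether it comes from the same population as the rest of the sample; examine leverage (hᵢ) and Cook's distance rather than deleting it automatically.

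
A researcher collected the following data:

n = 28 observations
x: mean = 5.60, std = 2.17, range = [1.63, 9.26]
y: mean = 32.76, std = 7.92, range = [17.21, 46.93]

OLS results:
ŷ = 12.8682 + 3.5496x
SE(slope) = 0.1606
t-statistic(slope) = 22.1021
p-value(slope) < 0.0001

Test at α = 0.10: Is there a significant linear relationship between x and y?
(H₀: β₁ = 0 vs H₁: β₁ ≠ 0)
p-value < 0.0001 < α = 0.10, so we reject H₀. The relationship is significant.

Hypothesis test for the slope coefficient:

H₀: β₁ = 0 (no linear relationship)
H₁: β₁ ≠ 0 (linear relationship exists)

Test statistic: t = β̂₁ / SE(β̂₁) = 3.5496 / 0.1606 = 22.1021

With df = 26, the two-sided p-value for |t| = 22.1021 is <0.0001.

Decision rule: reject H₀ if p-value < α.
p-value < 0.0001 < α = 0.10 → reject H₀.

Conclusion: the linear association between x and y is significant at the 10% level.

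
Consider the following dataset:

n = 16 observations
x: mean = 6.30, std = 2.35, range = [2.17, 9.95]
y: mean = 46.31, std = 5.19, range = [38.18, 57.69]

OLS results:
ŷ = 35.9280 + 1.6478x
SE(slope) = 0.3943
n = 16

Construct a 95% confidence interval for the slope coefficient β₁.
The 95% CI for β₁ is (0.8021, 2.4935)

Confidence interval for the slope:

The 95% CI for β₁ is: β̂₁ ± t*(α/2, n-2) × SE(β̂₁)

Step 1: Find critical t-value
- Confidence level = 0.95
- Degrees of freedom = n - 2 = 16 - 2 = 14
- t*(α/2, 14) = 2.1448

Step 2: Calculate margin of error
Margin = 2.1448 × 0.3943 = 0.8457

Step 3: Construct interval
CI = 1.6478 ± 0.8457
CI = (0.8021, 2.4935)

Interpretation: We are 95% confident that the true slope β₁ lies between 0.8021 and 2.4935.
Both endpoints are positive, so the data support a genuinely positive slope at this confidence level.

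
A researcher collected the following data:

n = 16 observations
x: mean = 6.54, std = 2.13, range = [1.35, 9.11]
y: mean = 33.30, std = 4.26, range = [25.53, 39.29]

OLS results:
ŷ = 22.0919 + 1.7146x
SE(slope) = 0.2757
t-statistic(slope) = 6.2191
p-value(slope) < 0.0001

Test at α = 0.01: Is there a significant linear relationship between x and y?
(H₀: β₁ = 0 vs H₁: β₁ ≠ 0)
Since p-value < 0.0001 < α = 0.01, reject H₀ — the slope is significantly different from 0.

Hypothesis test for the slope coefficient:

H₀: β₁ = 0 (no linear relationship)
H₁: β₁ ≠ 0 (linear relationship exists)

Test statistic: t = β̂₁ / SE(β̂₁) = 1.7146 / 0.2757 = 6.2191

The p-value (<0.0001) is the probability, under H₀, of a t-statistic at least as extreme as |t| = 6.2191 (two-sided, df = n − 2 = 14).

Decision rule: reject H₀ if p-value < α.
p-value < 0.0001 < α = 0.01 → reject H₀.

At α = 0.01 the data do provide convincing evidence of a nonzero slope.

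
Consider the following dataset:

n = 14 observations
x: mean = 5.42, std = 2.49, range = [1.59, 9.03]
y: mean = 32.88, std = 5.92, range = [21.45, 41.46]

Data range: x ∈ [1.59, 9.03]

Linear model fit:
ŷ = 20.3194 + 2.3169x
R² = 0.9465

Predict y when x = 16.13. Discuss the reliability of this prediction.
The equation gives ŷ = 57.6910; however x = 16.13 is 7.10 units above the observed range, so this extrapolated value should not be trusted.

Prediction calculation:
ŷ = 20.3194 + 2.3169 × 16.13
ŷ = 57.6910

Reliability:
- Data range: x ∈ [1.59, 9.03]
- Prediction point: x = 16.13 is 7.10 units above the observed range → this is EXTRAPOLATION, not interpolation

Why that matters here:
- The linear relationship may not hold outside the observed range
- Real relationships often flatten, saturate, or turn nonlinear at extremes

A defensible statement: 'if the linear trend continued to x = 16.13, y would be about 57.6910' — the premise is untested.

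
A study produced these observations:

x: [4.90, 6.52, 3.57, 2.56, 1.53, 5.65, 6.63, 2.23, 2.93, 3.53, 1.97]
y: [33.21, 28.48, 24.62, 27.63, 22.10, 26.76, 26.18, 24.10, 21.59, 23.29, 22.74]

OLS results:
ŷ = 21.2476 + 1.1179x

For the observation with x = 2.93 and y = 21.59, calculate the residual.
Residual = -2.9330

The residual is the difference between the actual value and the predicted value:

Residual = y - ŷ

Step 1: Calculate predicted value
ŷ = 21.2476 + 1.1179 × 2.93
ŷ = 24.5230

Step 2: Calculate residual
Residual = 21.59 - 24.5230
Residual = -2.9330

Interpretation: the model overestimates the actual value by 2.9330 at this point (negative residual → observation lies below the fitted line).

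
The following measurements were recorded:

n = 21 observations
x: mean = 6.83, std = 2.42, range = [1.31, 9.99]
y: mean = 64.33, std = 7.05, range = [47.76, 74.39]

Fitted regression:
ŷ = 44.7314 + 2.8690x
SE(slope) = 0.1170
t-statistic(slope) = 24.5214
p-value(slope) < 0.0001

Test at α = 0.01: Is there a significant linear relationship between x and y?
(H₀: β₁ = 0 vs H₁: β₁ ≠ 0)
p-value < 0.0001 < α = 0.01, so we reject H₀. The relationship is significant.

Hypothesis test for the slope coefficient:

H₀: β₁ = 0 (no linear relationship)
H₁: β₁ ≠ 0 (linear relationship exists)

Test statistic: t = β̂₁ / SE(β̂₁) = 2.8690 / 0.1170 = 24.5214

p < 0.0001: how often a slope estimate this far from 0 (in SE units) would arise by chance if β₁ were truly 0.

Decision rule: reject H₀ if p-value < α.
p-value < 0.0001 < α = 0.01 → reject H₀.

At α = 0.01 the data do provide convincing evidence of a nonzero slope.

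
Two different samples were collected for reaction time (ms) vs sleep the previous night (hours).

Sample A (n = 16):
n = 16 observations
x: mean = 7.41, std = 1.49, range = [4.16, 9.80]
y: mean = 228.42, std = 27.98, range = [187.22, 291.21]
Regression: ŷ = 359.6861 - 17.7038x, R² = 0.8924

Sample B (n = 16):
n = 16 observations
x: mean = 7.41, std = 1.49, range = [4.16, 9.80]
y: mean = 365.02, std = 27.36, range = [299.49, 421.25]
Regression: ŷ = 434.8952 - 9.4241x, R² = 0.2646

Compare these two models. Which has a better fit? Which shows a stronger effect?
Model A has the better fit (R² = 0.8924 vs 0.2646). Model A shows the stronger effect (|β₁| = 17.7038 vs 9.4241).

Model Comparison:

Fit — compare R²:
- Model A: R² = 0.8924 → 89.24% of variance in reaction time explained
- Model B: R² = 0.2646 → 26.46% of variance in reaction time explained
- 0.8924 > 0.2646 → Model A has the better fit

Effect size (slope magnitude):
- Model A: β₁ = -17.7038 → predicted reaction time falls 17.7038 ms per additional hour of sleep
- Model B: β₁ = -9.4241 → predicted reaction time falls 9.4241 ms per additional hour of sleep
- |-17.7038| > |-9.4241| → Model A shows the stronger marginal effect

Note: The two samples could reflect different populations, time periods, or measurement quality.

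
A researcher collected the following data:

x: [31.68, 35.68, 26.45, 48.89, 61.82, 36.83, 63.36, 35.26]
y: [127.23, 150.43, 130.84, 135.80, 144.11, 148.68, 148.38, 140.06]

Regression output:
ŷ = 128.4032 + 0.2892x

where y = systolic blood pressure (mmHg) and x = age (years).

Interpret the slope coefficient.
On average, blood pressure is about 0.2892 mmHg higher for every extra year of age.

The slope β₁ = 0.2892 gives the rate at which the fitted blood pressure changes with age.

Interpretation:
- Age up by 1 year → predicted blood pressure increases by 0.2892 mmHg
- This is a linear approximation: the same per-unit change is assumed across the whole observed x range
- The slope describes association in these data, not necessarily a causal effect

(β₀ = 128.4032 is the fitted value at x = 0 and is not part of the slope interpretation.)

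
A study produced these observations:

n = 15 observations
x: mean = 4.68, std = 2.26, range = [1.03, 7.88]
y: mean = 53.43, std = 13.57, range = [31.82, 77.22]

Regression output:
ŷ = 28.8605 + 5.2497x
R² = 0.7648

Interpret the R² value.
About 76.48% of the variability in y is accounted for by the regression on x (R² = 0.7648) — a strong linear fit.

The coefficient of determination R² is the fraction of the total variation in y that the fitted line accounts for.

Here R² = 0.7648:
- Explained: 76.48% of the variation in y
- Unexplained (residual): 100% − 76.48% = 23.52%
- Rule of thumb (below 0.3 weak; 0.3 to below 0.7 moderate; 0.7 and above strong) → strong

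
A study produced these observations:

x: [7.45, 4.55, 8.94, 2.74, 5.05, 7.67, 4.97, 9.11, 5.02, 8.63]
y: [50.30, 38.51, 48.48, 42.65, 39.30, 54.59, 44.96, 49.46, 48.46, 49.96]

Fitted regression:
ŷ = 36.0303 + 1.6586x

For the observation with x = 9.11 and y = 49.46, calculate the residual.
Residual = -1.6801

The residual is the difference between the actual value and the predicted value:

Residual = y - ŷ

Step 1: Calculate predicted value
ŷ = 36.0303 + 1.6586 × 9.11
ŷ = 51.1401

Step 2: Calculate residual
Residual = 49.46 - 51.1401
Residual = -1.6801

Interpretation: the model overestimates the actual value by 1.6801 at this point (negative residual → observation lies below the fitted line).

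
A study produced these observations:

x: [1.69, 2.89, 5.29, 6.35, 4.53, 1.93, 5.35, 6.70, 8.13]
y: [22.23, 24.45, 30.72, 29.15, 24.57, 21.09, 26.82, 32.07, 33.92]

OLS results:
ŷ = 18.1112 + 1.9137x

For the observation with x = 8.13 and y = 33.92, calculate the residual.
Residual = 0.2504

The residual is the difference between the actual value and the predicted value:

Residual = y - ŷ

Step 1: Calculate predicted value
ŷ = 18.1112 + 1.9137 × 8.13
ŷ = 33.6696

Step 2: Calculate residual
Residual = 33.92 - 33.6696
Residual = 0.2504

Sign check: y > ŷ, so the point is above the line and the fit underestimates here.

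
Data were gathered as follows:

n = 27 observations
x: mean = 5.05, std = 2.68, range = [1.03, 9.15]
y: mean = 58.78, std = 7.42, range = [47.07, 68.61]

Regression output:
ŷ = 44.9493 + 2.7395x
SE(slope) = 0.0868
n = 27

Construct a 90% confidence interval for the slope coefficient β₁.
The 90% CI for β₁ is (2.5912, 2.8878)

Confidence interval for the slope:

The 90% CI for β₁ is: β̂₁ ± t*(α/2, n-2) × SE(β̂₁)

Step 1: Find critical t-value
- Confidence level = 0.9
- Degrees of freedom = n - 2 = 27 - 2 = 25
- t*(α/2, 25) = 1.7081

Step 2: Calculate margin of error
Margin = 1.7081 × 0.0868 = 0.1483

Step 3: Construct interval
CI = 2.7395 ± 0.1483
CI = (2.5912, 2.8878)

Interpretation: intervals built this way capture the true β₁ in 90% of repeated samples; here the plausible range for the per-unit effect of x on y is 2.5912 to 2.8878.
The interval does not include 0, suggesting a significant linear relationship.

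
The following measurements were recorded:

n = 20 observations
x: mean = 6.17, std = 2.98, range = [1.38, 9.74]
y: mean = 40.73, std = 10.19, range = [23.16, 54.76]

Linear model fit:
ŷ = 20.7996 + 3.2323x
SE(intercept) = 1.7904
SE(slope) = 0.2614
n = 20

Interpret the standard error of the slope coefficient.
SE(slope) = 0.2614 measures the uncertainty in the estimated slope. The coefficient is estimated precisely (SE/|β̂₁| = 8.1%).

What SE measures:
- The standard error quantifies the sampling variability of the coefficient estimate
- It is the estimated standard deviation of β̂₁ across hypothetical repeated samples of the same size
- Smaller SE → more precise estimate

Relative precision:
- SE / |β̂₁| = 0.2614 / 3.2323 = 8.1%
- Rule of thumb (under 20%: precise; 20% to under 50%: moderately precise; 50% or more: imprecise) → precise

Rough 95% range (±2 SE): 3.2323 ± 0.5228 → (2.7095, 3.7551).

What drives SE(β̂₁): wider spread of x values → smaller SE; larger n (here n = 20) → smaller SE; more residual scatter → larger SE.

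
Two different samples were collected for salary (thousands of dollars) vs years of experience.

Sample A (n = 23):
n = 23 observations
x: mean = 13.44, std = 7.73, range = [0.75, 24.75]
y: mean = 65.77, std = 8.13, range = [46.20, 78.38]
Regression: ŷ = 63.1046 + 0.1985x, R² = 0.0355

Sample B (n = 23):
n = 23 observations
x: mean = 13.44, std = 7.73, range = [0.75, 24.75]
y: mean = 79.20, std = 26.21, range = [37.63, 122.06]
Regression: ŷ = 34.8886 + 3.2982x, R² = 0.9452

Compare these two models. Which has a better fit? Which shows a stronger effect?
Model B has the better fit (R² = 0.9452 vs 0.0355). Model B shows the stronger effect (|β₁| = 3.2982 vs 0.1985).

Model Comparison:

Which explains more variance? (R²)
- Model A: R² = 0.0355 → 3.55% of variance in salary explained
- Model B: R² = 0.9452 → 94.52% of variance in salary explained
- 0.9452 > 0.0355 → Model B has the better fit

Strength of effect — compare |β₁|:
- Model A: β₁ = 0.1985 → predicted salary rises 0.1985 thousand dollars per additional year of experience
- Model B: β₁ = 3.2982 → predicted salary rises 3.2982 thousand dollars per additional year of experience
- |0.1985| < |3.2982| → Model B shows the stronger marginal effect

Notes:
- The two samples could reflect different populations, time periods, or measurement quality.
- A better fit (higher R²) doesn't necessarily mean a more important relationship.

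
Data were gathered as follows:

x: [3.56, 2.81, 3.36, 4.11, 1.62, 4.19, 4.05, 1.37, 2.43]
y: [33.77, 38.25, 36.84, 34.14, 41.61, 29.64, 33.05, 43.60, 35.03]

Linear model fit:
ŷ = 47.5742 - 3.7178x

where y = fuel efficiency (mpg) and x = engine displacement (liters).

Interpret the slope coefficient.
For each additional liter of engine displacement, predicted fuel efficiency decreases by approximately 3.7178 mpg.

The slope coefficient β₁ = -3.7178 represents the marginal effect of engine displacement on fuel efficiency.

Interpretation:
- Engine displacement up by 1 liter → predicted fuel efficiency decreases by 3.7178 mpg
- This is a linear approximation: the same per-unit change is assumed across the whole observed x range

The intercept β₀ = 47.5742 is the predicted fuel efficiency when engine displacement = 0; since the smallest observed x is 1.37, this is an extrapolation and mainly anchors the line.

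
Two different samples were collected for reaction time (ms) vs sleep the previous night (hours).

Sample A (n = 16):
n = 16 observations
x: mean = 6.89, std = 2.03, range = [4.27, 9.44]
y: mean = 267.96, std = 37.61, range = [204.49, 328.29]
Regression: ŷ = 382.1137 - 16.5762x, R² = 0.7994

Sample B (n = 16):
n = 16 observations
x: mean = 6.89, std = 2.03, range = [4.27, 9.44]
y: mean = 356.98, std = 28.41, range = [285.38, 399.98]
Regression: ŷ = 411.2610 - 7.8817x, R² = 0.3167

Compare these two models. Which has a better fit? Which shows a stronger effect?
Model A has the better fit (R² = 0.7994 vs 0.3167). Model A shows the stronger effect (|β₁| = 16.5762 vs 7.8817).

Model Comparison:

Goodness of fit (R²):
- Model A: R² = 0.7994 → 79.94% of variance in reaction time explained
- Model B: R² = 0.3167 → 31.67% of variance in reaction time explained
- 0.7994 > 0.3167 → Model A has the better fit

Which has the larger per-hour effect? (|β₁|)
- Model A: β₁ = -16.5762 → predicted reaction time falls 16.5762 ms per additional hour of sleep
- Model B: β₁ = -7.8817 → predicted reaction time falls 7.8817 ms per additional hour of sleep
- |-16.5762| > |-7.8817| → Model A shows the stronger marginal effect

Notes:
- R² measures how tightly points cluster around the line; β₁ measures how steep the line is — they answer different questions.
- A steeper slope doesn't make a better model if the scatter around the line is large.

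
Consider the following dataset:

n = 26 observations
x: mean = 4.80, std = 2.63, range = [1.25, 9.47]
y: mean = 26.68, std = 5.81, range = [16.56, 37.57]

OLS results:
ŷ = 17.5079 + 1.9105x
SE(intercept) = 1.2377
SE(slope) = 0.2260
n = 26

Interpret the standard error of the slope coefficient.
SE(β̂₁) = 0.2260 is the estimated standard deviation of the slope estimate across repeated samples; relative to β̂₁ = 1.9105 that is 11.8%, a precise estimate.

SE(β̂₁) = 0.2260 says: if we drew many samples of n = 26 from the same population and refit each time, the fitted slopes would scatter with a standard deviation of roughly 0.2260 around the true β₁.

Relative precision:
- SE / |β̂₁| = 0.2260 / 1.9105 = 11.8%
- Rule of thumb (under 20%: precise; 20% to under 50%: moderately precise; 50% or more: imprecise) → precise

Rough 95% range (±2 SE): 1.9105 ± 0.4520 → (1.4585, 2.3625).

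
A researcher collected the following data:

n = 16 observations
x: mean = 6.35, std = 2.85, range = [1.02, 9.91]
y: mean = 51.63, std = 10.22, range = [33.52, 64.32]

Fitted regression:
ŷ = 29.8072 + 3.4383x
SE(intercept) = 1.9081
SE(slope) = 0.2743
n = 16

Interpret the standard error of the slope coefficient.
SE(slope) = 0.2743 measures the uncertainty in the estimated slope. The coefficient is estimated precisely (SE/|β̂₁| = 8.0%).

What SE measures:
- The standard error quantifies the sampling variability of the coefficient estimate
- It is the estimated standard deviation of β̂₁ across hypothetical repeated samples of the same size
- Smaller SE → more precise estimate

Relative precision:
- SE / |β̂₁| = 0.2743 / 3.4383 = 8.0%
- Rule of thumb (under 20%: precise; 20% to under 50%: moderately precise; 50% or more: imprecise) → precise

Link to the t-test: t = β̂₁ / SE(β̂₁) = 3.4383 / 0.2743 = 12.5348, the statistic for H₀: β₁ = 0.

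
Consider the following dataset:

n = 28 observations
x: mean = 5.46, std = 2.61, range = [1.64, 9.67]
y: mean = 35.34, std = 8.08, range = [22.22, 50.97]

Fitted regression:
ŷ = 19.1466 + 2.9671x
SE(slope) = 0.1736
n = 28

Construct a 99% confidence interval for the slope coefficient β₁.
The 99% CI for β₁ is (2.4847, 3.4495)

Confidence interval for the slope:

The 99% CI for β₁ is: β̂₁ ± t*(α/2, n-2) × SE(β̂₁)

Step 1: Find critical t-value
- Confidence level = 0.99
- Degrees of freedom = n - 2 = 28 - 2 = 26
- t*(α/2, 26) = 2.7787

Step 2: Calculate margin of error
Margin = 2.7787 × 0.1736 = 0.4824

Step 3: Construct interval
CI = 2.9671 ± 0.4824
CI = (2.4847, 3.4495)

Interpretation: We are 99% confident that the true slope β₁ lies between 2.4847 and 3.4495.
Since 0 is outside the interval, a two-sided test at α = 0.01 would reject H₀: β₁ = 0.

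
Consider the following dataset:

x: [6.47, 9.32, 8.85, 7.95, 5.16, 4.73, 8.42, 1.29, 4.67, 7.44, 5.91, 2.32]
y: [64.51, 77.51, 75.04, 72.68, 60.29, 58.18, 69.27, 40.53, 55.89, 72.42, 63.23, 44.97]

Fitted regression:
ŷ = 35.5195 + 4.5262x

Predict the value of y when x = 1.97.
ŷ = 44.4361

To predict y for x = 1.97, substitute into the regression equation:

ŷ = 35.5195 + 4.5262 × 1.97
ŷ = 35.5195 + 8.9166
ŷ = 44.4361

This is a point prediction; actual observations scatter around it by roughly the residual standard deviation.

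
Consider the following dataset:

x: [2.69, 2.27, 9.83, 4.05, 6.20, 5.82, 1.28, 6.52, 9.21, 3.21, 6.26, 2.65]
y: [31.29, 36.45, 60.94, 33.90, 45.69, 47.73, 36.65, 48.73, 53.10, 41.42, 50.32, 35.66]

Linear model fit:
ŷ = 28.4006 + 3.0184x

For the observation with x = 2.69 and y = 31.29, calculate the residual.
Residual = -5.2301

The residual is the difference between the actual value and the predicted value:

Residual = y - ŷ

Step 1: Calculate predicted value
ŷ = 28.4006 + 3.0184 × 2.69
ŷ = 36.5201

Step 2: Calculate residual
Residual = 31.29 - 36.5201
Residual = -5.2301

The residual is negative, so the observed y = 31.29 sits below the regression line (the line overestimates it by 5.2301).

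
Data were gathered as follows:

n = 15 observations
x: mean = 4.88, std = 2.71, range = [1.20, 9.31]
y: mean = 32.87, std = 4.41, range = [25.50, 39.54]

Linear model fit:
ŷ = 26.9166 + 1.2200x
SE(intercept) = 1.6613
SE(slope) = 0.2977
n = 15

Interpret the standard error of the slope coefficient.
SE(slope) = 0.2977 measures the uncertainty in the estimated slope. The coefficient is estimated with moderate precision (SE/|β̂₁| = 24.4%).

SE(β̂₁) = s / √Sxx, where s is the residual standard deviation and Sxx = Σ(x − x̄)². It is the yardstick for how far β̂₁ = 1.2200 could plausibly be from the true slope.

Relative precision:
- SE / |β̂₁| = 0.2977 / 1.2200 = 24.4%
- Rule of thumb (under 20%: precise; 20% to under 50%: moderately precise; 50% or more: imprecise) → moderately precise

Rough 95% range (±2 SE): 1.2200 ± 0.5954 → (0.6246, 1.8154).

What drives SE(β̂₁): larger n (here n = 15) → smaller SE; more residual scatter → larger SE; wider spread of x values → smaller SE.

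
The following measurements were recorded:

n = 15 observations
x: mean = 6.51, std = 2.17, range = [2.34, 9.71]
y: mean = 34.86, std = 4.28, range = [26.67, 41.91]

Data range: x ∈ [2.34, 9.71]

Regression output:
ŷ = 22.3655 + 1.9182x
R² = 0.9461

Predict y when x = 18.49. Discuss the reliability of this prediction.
The equation gives ŷ = 57.8330; however x = 18.49 is 8.78 units above the observed range, so this extrapolated value should not be trusted.

Prediction calculation:
ŷ = 22.3655 + 1.9182 × 18.49
ŷ = 57.8330

Reliability:
- Data range: x ∈ [2.34, 9.71]
- Prediction point: x = 18.49 is 8.78 units above the observed range → this is EXTRAPOLATION, not interpolation

Why that matters here:
- Real relationships often flatten, saturate, or turn nonlinear at extremes
- R² describes fit only over the sampled x values; it says nothing about behaviour beyond them
- There are no observations near this x to validate the fitted line there

The R² = 0.9461 only validates the fit within [2.34, 9.71]; treat ŷ = 57.8330 with caution.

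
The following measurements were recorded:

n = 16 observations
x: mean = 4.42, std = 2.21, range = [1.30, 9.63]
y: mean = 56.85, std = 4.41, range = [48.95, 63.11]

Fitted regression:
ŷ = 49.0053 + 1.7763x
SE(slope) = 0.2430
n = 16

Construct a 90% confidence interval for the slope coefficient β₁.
The 90% CI for β₁ is (1.3483, 2.2043)

Confidence interval for the slope:

The 90% CI for β₁ is: β̂₁ ± t*(α/2, n-2) × SE(β̂₁)

Step 1: Find critical t-value
- Confidence level = 0.9
- Degrees of freedom = n - 2 = 16 - 2 = 14
- t*(α/2, 14) = 1.7613

Step 2: Calculate margin of error
Margin = 1.7613 × 0.2430 = 0.4280

Step 3: Construct interval
CI = 1.7763 ± 0.4280
CI = (1.3483, 2.2043)

Interpretation: We are 90% confident that the true slope β₁ lies between 1.3483 and 2.2043.
Both endpoints are positive, so the data support a genuinely positive slope at this confidence level.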